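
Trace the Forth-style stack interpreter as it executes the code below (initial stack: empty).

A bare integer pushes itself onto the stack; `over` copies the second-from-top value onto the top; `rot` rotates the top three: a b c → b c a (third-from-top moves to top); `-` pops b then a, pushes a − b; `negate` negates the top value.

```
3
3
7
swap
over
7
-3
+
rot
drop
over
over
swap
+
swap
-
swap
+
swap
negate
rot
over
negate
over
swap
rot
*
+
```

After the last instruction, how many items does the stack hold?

3

3      → 3
3      → 3 3
7      → 3 3 7
swap   → 3 7 3
over   → 3 7 3 7
7      → 3 7 3 7 7
-3     → 3 7 3 7 7 -3
+      → 3 7 3 7 4
rot    → 3 7 7 4 3
drop   → 3 7 7 4
over   → 3 7 7 4 7
over   → 3 7 7 4 7 4
swap   → 3 7 7 4 4 7
+      → 3 7 7 4 11
swap   → 3 7 7 11 4
-      → 3 7 7 7
swap   → 3 7 7 7
+      → 3 7 14
swap   → 3 14 7
negate → 3 14 -7
rot    → 14 -7 3
over   → 14 -7 3 -7
negate → 14 -7 3 7
over   → 14 -7 3 7 3
swap   → 14 -7 3 3 7
rot    → 14 -7 3 7 3
*      → 14 -7 3 21
+      → 14 -7 24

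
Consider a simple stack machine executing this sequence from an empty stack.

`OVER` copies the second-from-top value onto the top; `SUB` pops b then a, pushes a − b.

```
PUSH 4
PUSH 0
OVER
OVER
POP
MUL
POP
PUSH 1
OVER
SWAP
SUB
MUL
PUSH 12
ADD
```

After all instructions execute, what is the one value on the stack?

24

PUSH 4   4
PUSH 0   4 0
OVER     4 0 4
OVER     4 0 4 0
POP      4 0 4
MUL      4 0
POP      4
PUSH 1   4 1
OVER     4 1 4
SWAP     4 4 1
SUB      4 3
MUL      12
PUSH 12  12 12
ADD      24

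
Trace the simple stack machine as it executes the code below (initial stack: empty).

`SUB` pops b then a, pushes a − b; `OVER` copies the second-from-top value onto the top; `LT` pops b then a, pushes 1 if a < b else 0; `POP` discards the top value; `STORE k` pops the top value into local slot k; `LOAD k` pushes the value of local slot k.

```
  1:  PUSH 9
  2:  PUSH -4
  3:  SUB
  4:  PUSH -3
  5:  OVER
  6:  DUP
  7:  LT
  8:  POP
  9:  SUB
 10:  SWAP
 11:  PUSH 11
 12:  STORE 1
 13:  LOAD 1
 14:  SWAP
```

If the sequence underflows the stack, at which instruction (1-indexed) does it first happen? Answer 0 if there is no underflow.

10

PUSH 9   [9]
PUSH -4  [9, -4]
SUB      [13]
PUSH -3  [13, -3]
OVER     [13, -3, 13]
DUP      [13, -3, 13, 13]
LT       [13, -3, 0]
POP      [13, -3]
SUB      [16]
SWAP  — needs 2 operands, stack has 1 → underflow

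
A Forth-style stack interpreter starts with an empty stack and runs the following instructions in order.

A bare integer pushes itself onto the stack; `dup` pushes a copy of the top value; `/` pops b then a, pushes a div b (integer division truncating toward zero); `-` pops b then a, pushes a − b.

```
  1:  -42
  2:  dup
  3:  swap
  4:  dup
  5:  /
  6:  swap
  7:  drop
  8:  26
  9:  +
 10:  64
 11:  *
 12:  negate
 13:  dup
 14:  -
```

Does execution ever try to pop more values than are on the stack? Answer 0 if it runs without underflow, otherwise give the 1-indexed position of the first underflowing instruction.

0

-42    -> -42
dup    -> -42 -42
swap   -> -42 -42
dup    -> -42 -42 -42
/      -> -42 1
swap   -> 1 -42
drop   -> 1
26     -> 1 26
+      -> 27
64     -> 27 64
*      -> 1728
negate -> -1728
dup    -> -1728 -1728
-      -> 0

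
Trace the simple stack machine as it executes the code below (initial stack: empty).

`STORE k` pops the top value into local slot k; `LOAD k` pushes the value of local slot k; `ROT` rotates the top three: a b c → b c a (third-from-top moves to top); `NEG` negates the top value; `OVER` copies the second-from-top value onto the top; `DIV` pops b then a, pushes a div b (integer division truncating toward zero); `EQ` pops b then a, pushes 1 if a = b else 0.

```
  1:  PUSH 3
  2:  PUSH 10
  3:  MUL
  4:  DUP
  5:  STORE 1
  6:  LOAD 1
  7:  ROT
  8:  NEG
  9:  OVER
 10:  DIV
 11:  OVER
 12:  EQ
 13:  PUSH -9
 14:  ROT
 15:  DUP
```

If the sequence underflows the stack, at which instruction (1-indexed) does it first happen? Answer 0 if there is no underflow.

7

PUSH 3  : 3
PUSH 10 : 3 10
MUL     : 30
DUP     : 30 30
STORE 1 : 30
LOAD 1  : 30 30
ROT  — needs 3 operands, stack has 2 → underflow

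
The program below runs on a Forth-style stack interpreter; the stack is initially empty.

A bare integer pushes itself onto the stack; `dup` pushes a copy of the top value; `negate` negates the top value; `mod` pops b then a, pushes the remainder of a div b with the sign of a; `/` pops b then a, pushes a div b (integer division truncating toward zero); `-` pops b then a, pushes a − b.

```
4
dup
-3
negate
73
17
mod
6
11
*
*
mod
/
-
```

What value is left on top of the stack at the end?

4      → 4
dup    → 4 4
-3     → 4 4 -3
negate → 4 4 3
73     → 4 4 3 73
17     → 4 4 3 73 17
mod    → 4 4 3 5
6      → 4 4 3 5 6
11     → 4 4 3 5 6 11
*      → 4 4 3 5 66
*      → 4 4 3 330
mod    → 4 4 3
/      → 4 1
-      → 3

3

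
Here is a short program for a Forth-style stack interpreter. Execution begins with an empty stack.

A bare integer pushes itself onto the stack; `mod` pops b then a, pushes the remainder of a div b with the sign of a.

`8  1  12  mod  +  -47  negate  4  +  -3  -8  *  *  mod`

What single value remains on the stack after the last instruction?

9

8       8
1       8 1
12      8 1 12
mod     8 1
+       9
-47     9 -47
negate  9 47
4       9 47 4
+       9 51
-3      9 51 -3
-8      9 51 -3 -8
*       9 51 24
*       9 1224
mod     9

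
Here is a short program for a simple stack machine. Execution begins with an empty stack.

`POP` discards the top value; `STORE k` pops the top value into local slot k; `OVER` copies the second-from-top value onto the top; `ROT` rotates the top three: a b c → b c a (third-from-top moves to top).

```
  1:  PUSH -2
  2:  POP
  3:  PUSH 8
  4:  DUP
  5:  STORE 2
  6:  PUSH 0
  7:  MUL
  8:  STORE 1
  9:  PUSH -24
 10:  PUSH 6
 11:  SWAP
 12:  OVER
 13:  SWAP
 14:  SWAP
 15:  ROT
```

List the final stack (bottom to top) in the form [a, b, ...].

[-24, 6, 6]

PUSH -2   -2
POP       (empty)
PUSH 8    8
DUP       8 8
STORE 2   8
PUSH 0    8 0
MUL       0
STORE 1   (empty)
PUSH -24  -24
PUSH 6    -24 6
SWAP      6 -24
OVER      6 -24 6
SWAP      6 6 -24
SWAP      6 -24 6
ROT       -24 6 6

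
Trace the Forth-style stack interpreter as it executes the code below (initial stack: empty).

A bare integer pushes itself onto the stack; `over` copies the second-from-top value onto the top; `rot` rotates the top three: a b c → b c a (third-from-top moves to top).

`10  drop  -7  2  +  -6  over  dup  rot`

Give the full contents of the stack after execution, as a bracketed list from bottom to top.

[-5, -5, -5, -6]

10   → 10
drop → (empty)
-7   → -7
2    → -7 2
+    → -5
-6   → -5 -6
over → -5 -6 -5
dup  → -5 -6 -5 -5
rot  → -5 -5 -5 -6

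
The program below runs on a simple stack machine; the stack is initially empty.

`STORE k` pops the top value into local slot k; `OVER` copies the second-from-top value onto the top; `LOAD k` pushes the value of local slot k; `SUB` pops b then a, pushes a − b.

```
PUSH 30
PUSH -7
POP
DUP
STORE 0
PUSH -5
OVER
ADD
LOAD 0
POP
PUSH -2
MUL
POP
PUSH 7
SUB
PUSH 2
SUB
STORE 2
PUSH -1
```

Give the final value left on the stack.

-1

PUSH 30 -> 30
PUSH -7 -> 30 -7
POP     -> 30
DUP     -> 30 30
STORE 0 -> 30
PUSH -5 -> 30 -5
OVER    -> 30 -5 30
ADD     -> 30 25
LOAD 0  -> 30 25 30
POP     -> 30 25
PUSH -2 -> 30 25 -2
MUL     -> 30 -50
POP     -> 30
PUSH 7  -> 30 7
SUB     -> 23
PUSH 2  -> 23 2
SUB     -> 21
STORE 2 -> (empty)
PUSH -1 -> -1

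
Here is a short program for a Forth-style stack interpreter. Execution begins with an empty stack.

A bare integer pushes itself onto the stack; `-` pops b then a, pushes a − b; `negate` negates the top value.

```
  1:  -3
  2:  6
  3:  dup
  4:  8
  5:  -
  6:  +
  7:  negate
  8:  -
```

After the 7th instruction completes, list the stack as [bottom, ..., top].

-3     : [-3]
6      : [-3, 6]
dup    : [-3, 6, 6]
8      : [-3, 6, 6, 8]
-      : [-3, 6, -2]
+      : [-3, 4]
negate : [-3, -4]

[-3, -4]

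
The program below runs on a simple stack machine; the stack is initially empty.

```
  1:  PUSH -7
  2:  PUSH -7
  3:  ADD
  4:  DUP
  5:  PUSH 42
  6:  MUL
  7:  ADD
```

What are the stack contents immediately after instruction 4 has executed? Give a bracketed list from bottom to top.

PUSH -7 -> [-7]
PUSH -7 -> [-7, -7]
ADD     -> [-14]
DUP     -> [-14, -14]

[-14, -14]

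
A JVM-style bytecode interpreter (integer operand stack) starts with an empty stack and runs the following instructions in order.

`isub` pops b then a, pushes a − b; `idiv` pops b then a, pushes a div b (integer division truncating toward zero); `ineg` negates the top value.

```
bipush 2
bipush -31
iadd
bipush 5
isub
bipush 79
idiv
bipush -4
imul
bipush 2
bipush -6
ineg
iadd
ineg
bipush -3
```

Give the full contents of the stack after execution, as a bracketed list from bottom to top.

[0, -8, -3]

bipush 2   → 2
bipush -31 → 2 -31
iadd       → -29
bipush 5   → -29 5
isub       → -34
bipush 79  → -34 79
idiv       → 0
bipush -4  → 0 -4
imul       → 0
bipush 2   → 0 2
bipush -6  → 0 2 -6
ineg       → 0 2 6
iadd       → 0 8
ineg       → 0 -8
bipush -3  → 0 -8 -3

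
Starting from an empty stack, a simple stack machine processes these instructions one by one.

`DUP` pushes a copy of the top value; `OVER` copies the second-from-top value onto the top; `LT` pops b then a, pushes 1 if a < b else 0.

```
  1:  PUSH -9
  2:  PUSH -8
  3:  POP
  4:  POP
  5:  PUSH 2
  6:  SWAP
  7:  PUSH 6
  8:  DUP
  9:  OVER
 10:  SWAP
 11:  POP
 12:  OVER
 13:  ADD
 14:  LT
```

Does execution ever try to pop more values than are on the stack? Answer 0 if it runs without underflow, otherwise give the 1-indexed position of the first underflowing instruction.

PUSH -9 -> -9
PUSH -8 -> -9 -8
POP     -> -9
POP     -> (empty)
PUSH 2  -> 2
SWAP  — needs 2 operands, stack has 1 → underflow

6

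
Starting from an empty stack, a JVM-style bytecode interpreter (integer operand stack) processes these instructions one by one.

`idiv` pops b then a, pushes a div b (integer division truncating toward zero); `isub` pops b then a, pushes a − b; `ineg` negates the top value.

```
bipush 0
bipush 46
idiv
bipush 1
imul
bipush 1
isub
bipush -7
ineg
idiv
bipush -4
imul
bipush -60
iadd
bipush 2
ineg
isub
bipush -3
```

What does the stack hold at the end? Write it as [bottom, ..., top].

bipush 0   -> 0
bipush 46  -> 0 46
idiv       -> 0
bipush 1   -> 0 1
imul       -> 0
bipush 1   -> 0 1
isub       -> -1
bipush -7  -> -1 -7
ineg       -> -1 7
idiv       -> 0
bipush -4  -> 0 -4
imul       -> 0
bipush -60 -> 0 -60
iadd       -> -60
bipush 2   -> -60 2
ineg       -> -60 -2
isub       -> -58
bipush -3  -> -58 -3

[-58, -3]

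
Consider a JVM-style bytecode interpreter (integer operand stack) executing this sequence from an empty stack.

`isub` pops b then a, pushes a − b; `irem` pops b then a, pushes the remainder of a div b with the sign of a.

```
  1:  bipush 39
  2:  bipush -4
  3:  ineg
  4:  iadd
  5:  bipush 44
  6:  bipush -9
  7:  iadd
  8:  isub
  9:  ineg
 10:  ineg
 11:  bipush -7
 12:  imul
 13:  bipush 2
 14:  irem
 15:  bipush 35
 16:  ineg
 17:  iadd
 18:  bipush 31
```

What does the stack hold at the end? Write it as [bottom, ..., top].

bipush 39 -> [39]
bipush -4 -> [39, -4]
ineg      -> [39, 4]
iadd      -> [43]
bipush 44 -> [43, 44]
bipush -9 -> [43, 44, -9]
iadd      -> [43, 35]
isub      -> [8]
ineg      -> [-8]
ineg      -> [8]
bipush -7 -> [8, -7]
imul      -> [-56]
bipush 2  -> [-56, 2]
irem      -> [0]
bipush 35 -> [0, 35]
ineg      -> [0, -35]
iadd      -> [-35]
bipush 31 -> [-35, 31]

[-35, 31]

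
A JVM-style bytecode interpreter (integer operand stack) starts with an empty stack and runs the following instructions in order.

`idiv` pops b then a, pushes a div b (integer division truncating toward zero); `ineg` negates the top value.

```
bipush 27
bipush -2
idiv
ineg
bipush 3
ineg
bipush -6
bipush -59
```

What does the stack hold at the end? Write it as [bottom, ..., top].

bipush 27  : [27]
bipush -2  : [27, -2]
idiv       : [-13]
ineg       : [13]
bipush 3   : [13, 3]
ineg       : [13, -3]
bipush -6  : [13, -3, -6]
bipush -59 : [13, -3, -6, -59]

[13, -3, -6, -59]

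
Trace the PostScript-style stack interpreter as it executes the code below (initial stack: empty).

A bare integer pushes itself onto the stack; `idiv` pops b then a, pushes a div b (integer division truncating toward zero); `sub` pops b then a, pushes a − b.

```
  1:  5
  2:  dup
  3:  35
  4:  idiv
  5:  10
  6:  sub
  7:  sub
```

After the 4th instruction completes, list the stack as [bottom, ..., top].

5    -> [5]
dup  -> [5, 5]
35   -> [5, 5, 35]
idiv -> [5, 0]

[5, 0]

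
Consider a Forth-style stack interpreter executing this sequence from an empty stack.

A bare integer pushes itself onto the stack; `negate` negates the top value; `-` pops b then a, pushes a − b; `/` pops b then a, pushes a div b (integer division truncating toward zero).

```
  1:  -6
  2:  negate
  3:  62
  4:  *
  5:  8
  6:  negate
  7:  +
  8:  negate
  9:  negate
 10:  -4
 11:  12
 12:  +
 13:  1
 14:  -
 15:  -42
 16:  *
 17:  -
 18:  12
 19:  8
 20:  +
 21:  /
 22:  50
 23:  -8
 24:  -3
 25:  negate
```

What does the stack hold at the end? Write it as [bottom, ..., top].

[32, 50, -8, 3]

-6     → [-6]
negate → [6]
62     → [6, 62]
*      → [372]
8      → [372, 8]
negate → [372, -8]
+      → [364]
negate → [-364]
negate → [364]
-4     → [364, -4]
12     → [364, -4, 12]
+      → [364, 8]
1      → [364, 8, 1]
-      → [364, 7]
-42    → [364, 7, -42]
*      → [364, -294]
-      → [658]
12     → [658, 12]
8      → [658, 12, 8]
+      → [658, 20]
/      → [32]
50     → [32, 50]
-8     → [32, 50, -8]
-3     → [32, 50, -8, -3]
negate → [32, 50, -8, 3]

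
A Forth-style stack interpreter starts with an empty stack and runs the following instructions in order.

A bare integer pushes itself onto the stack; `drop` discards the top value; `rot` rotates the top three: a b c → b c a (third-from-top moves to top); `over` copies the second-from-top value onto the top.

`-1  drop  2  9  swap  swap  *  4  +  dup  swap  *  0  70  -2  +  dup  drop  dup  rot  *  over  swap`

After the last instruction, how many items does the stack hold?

4

-1   : [-1]
drop : []
2    : [2]
9    : [2, 9]
swap : [9, 2]
swap : [2, 9]
*    : [18]
4    : [18, 4]
+    : [22]
dup  : [22, 22]
swap : [22, 22]
*    : [484]
0    : [484, 0]
70   : [484, 0, 70]
-2   : [484, 0, 70, -2]
+    : [484, 0, 68]
dup  : [484, 0, 68, 68]
drop : [484, 0, 68]
dup  : [484, 0, 68, 68]
rot  : [484, 68, 68, 0]
*    : [484, 68, 0]
over : [484, 68, 0, 68]
swap : [484, 68, 68, 0]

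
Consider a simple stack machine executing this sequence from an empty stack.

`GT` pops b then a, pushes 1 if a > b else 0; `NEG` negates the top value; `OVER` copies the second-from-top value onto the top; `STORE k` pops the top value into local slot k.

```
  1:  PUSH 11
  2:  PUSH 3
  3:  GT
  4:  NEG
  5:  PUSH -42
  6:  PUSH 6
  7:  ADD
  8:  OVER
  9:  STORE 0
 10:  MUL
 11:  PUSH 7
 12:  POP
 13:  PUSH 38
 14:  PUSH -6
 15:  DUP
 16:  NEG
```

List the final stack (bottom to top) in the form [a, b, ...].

PUSH 11  -> [11]
PUSH 3   -> [11, 3]
GT       -> [1]
NEG      -> [-1]
PUSH -42 -> [-1, -42]
PUSH 6   -> [-1, -42, 6]
ADD      -> [-1, -36]
OVER     -> [-1, -36, -1]
STORE 0  -> [-1, -36]
MUL      -> [36]
PUSH 7   -> [36, 7]
POP      -> [36]
PUSH 38  -> [36, 38]
PUSH -6  -> [36, 38, -6]
DUP      -> [36, 38, -6, -6]
NEG      -> [36, 38, -6, 6]

[36, 38, -6, 6]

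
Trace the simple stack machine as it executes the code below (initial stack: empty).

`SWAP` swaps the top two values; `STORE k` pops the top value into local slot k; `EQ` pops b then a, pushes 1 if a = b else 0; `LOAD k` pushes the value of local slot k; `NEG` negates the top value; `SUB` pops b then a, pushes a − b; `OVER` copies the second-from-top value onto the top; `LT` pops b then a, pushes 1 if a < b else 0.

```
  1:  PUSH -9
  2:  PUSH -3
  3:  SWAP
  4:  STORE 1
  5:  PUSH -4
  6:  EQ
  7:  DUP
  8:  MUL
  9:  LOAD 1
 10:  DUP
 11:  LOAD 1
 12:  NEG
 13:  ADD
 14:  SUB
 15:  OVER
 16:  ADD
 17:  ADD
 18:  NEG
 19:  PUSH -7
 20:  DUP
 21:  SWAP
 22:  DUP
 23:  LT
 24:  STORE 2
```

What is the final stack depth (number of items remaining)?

PUSH -9  [-9]
PUSH -3  [-9, -3]
SWAP     [-3, -9]
STORE 1  [-3]
PUSH -4  [-3, -4]
EQ       [0]
DUP      [0, 0]
MUL      [0]
LOAD 1   [0, -9]
DUP      [0, -9, -9]
LOAD 1   [0, -9, -9, -9]
NEG      [0, -9, -9, 9]
ADD      [0, -9, 0]
SUB      [0, -9]
OVER     [0, -9, 0]
ADD      [0, -9]
ADD      [-9]
NEG      [9]
PUSH -7  [9, -7]
DUP      [9, -7, -7]
SWAP     [9, -7, -7]
DUP      [9, -7, -7, -7]
LT       [9, -7, 0]
STORE 2  [9, -7]

2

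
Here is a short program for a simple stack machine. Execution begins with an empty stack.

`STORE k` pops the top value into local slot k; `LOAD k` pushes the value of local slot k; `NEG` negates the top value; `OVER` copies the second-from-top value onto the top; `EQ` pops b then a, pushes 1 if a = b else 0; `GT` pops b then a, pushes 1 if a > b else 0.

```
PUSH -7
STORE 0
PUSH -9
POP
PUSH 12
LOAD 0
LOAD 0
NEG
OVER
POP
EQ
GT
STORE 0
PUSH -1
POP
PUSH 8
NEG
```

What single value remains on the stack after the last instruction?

-8

PUSH -7 → [-7]
STORE 0 → []
PUSH -9 → [-9]
POP     → []
PUSH 12 → [12]
LOAD 0  → [12, -7]
LOAD 0  → [12, -7, -7]
NEG     → [12, -7, 7]
OVER    → [12, -7, 7, -7]
POP     → [12, -7, 7]
EQ      → [12, 0]
GT      → [1]
STORE 0 → []
PUSH -1 → [-1]
POP     → []
PUSH 8  → [8]
NEG     → [-8]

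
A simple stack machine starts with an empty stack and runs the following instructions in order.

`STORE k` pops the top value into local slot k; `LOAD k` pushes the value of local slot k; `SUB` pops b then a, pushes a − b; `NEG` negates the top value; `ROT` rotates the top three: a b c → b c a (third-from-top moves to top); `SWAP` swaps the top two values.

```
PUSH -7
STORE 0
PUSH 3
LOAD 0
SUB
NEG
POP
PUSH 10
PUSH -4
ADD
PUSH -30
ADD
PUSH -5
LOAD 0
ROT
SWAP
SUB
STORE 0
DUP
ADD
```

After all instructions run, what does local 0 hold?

PUSH -7  : -7
STORE 0  : (empty)
PUSH 3   : 3
LOAD 0   : 3 -7
SUB      : 10
NEG      : -10
POP      : (empty)
PUSH 10  : 10
PUSH -4  : 10 -4
ADD      : 6
PUSH -30 : 6 -30
ADD      : -24
PUSH -5  : -24 -5
LOAD 0   : -24 -5 -7
ROT      : -5 -7 -24
SWAP     : -5 -24 -7
SUB      : -5 -17
STORE 0  : -5
DUP      : -5 -5
ADD      : -10

-17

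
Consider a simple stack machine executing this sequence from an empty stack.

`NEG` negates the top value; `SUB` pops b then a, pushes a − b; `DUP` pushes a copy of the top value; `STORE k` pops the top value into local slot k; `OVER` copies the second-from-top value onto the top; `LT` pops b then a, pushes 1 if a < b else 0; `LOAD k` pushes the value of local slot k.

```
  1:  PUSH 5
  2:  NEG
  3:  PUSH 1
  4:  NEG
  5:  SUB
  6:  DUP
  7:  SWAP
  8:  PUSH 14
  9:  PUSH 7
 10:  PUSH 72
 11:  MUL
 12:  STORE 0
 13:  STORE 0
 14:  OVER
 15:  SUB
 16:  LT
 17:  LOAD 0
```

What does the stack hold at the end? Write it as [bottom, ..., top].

[1, 14]

PUSH 5  : 5
NEG     : -5
PUSH 1  : -5 1
NEG     : -5 -1
SUB     : -4
DUP     : -4 -4
SWAP    : -4 -4
PUSH 14 : -4 -4 14
PUSH 7  : -4 -4 14 7
PUSH 72 : -4 -4 14 7 72
MUL     : -4 -4 14 504
STORE 0 : -4 -4 14
STORE 0 : -4 -4
OVER    : -4 -4 -4
SUB     : -4 0
LT      : 1
LOAD 0  : 1 14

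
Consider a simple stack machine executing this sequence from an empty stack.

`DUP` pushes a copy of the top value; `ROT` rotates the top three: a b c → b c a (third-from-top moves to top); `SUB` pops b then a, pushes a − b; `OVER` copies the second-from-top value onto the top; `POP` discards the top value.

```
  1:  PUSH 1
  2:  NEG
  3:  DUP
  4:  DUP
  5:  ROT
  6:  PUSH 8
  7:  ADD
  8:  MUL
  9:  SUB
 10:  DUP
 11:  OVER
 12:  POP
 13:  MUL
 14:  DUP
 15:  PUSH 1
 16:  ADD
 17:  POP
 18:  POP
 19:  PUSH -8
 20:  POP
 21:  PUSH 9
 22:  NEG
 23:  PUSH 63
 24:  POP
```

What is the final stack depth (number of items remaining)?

PUSH 1   [1]
NEG      [-1]
DUP      [-1, -1]
DUP      [-1, -1, -1]
ROT      [-1, -1, -1]
PUSH 8   [-1, -1, -1, 8]
ADD      [-1, -1, 7]
MUL      [-1, -7]
SUB      [6]
DUP      [6, 6]
OVER     [6, 6, 6]
POP      [6, 6]
MUL      [36]
DUP      [36, 36]
PUSH 1   [36, 36, 1]
ADD      [36, 37]
POP      [36]
POP      []
PUSH -8  [-8]
POP      []
PUSH 9   [9]
NEG      [-9]
PUSH 63  [-9, 63]
POP      [-9]

1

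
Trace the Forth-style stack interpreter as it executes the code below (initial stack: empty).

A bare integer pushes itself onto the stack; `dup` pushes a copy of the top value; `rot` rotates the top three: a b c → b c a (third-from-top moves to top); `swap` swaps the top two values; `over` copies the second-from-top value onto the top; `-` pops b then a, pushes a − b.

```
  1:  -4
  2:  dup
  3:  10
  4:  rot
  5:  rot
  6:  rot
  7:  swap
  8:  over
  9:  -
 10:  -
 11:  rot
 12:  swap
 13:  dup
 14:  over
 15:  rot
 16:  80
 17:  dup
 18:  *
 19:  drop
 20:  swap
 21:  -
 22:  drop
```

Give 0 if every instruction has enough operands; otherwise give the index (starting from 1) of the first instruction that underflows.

-4   → -4
dup  → -4 -4
10   → -4 -4 10
rot  → -4 10 -4
rot  → 10 -4 -4
rot  → -4 -4 10
swap → -4 10 -4
over → -4 10 -4 10
-    → -4 10 -14
-    → -4 24
rot  — needs 3 operands, stack has 2 → underflow

11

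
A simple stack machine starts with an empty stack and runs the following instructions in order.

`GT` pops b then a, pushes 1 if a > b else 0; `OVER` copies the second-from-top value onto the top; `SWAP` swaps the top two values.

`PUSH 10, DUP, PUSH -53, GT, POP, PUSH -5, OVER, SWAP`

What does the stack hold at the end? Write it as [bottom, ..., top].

[10, 10, -5]

PUSH 10   10
DUP       10 10
PUSH -53  10 10 -53
GT        10 1
POP       10
PUSH -5   10 -5
OVER      10 -5 10
SWAP      10 10 -5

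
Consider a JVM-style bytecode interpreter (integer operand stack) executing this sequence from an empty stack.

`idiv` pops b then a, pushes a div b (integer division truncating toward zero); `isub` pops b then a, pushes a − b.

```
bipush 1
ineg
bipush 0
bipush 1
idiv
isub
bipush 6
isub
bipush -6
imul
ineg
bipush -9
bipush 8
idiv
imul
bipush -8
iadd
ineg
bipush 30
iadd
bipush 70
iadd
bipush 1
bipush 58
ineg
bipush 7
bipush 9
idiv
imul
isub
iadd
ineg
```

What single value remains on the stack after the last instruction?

bipush 1  : 1
ineg      : -1
bipush 0  : -1 0
bipush 1  : -1 0 1
idiv      : -1 0
isub      : -1
bipush 6  : -1 6
isub      : -7
bipush -6 : -7 -6
imul      : 42
ineg      : -42
bipush -9 : -42 -9
bipush 8  : -42 -9 8
idiv      : -42 -1
imul      : 42
bipush -8 : 42 -8
iadd      : 34
ineg      : -34
bipush 30 : -34 30
iadd      : -4
bipush 70 : -4 70
iadd      : 66
bipush 1  : 66 1
bipush 58 : 66 1 58
ineg      : 66 1 -58
bipush 7  : 66 1 -58 7
bipush 9  : 66 1 -58 7 9
idiv      : 66 1 -58 0
imul      : 66 1 0
isub      : 66 1
iadd      : 67
ineg      : -67

-67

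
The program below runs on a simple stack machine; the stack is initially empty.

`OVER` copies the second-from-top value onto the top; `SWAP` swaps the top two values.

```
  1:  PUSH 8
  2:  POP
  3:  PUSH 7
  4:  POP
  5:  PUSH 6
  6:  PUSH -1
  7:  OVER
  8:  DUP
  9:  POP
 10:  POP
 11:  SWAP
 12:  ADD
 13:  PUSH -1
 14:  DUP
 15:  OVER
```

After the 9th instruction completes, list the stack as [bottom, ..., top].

PUSH 8  : 8
POP     : (empty)
PUSH 7  : 7
POP     : (empty)
PUSH 6  : 6
PUSH -1 : 6 -1
OVER    : 6 -1 6
DUP     : 6 -1 6 6
POP     : 6 -1 6

[6, -1, 6]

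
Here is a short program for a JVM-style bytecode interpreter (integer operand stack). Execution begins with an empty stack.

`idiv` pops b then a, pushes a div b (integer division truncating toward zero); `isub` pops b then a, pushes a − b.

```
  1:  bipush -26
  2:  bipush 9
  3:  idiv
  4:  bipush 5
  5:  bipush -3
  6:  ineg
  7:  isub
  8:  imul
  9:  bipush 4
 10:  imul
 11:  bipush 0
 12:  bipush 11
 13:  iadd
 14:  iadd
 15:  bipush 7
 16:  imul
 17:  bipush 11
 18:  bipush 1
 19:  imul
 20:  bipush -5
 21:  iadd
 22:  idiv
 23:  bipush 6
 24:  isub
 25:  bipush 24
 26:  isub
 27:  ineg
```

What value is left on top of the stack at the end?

bipush -26 -> -26
bipush 9   -> -26 9
idiv       -> -2
bipush 5   -> -2 5
bipush -3  -> -2 5 -3
ineg       -> -2 5 3
isub       -> -2 2
imul       -> -4
bipush 4   -> -4 4
imul       -> -16
bipush 0   -> -16 0
bipush 11  -> -16 0 11
iadd       -> -16 11
iadd       -> -5
bipush 7   -> -5 7
imul       -> -35
bipush 11  -> -35 11
bipush 1   -> -35 11 1
imul       -> -35 11
bipush -5  -> -35 11 -5
iadd       -> -35 6
idiv       -> -5
bipush 6   -> -5 6
isub       -> -11
bipush 24  -> -11 24
isub       -> -35
ineg       -> 35

35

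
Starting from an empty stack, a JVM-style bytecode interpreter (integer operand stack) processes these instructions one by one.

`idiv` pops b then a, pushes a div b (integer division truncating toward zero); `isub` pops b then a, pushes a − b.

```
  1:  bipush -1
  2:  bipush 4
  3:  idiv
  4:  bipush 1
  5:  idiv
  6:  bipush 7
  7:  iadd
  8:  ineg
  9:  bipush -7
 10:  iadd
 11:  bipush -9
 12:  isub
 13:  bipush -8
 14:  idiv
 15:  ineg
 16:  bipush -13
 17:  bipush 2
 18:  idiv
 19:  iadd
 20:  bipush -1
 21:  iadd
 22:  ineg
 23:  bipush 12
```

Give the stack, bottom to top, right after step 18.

[0, -6]

bipush -1   [-1]
bipush 4    [-1, 4]
idiv        [0]
bipush 1    [0, 1]
idiv        [0]
bipush 7    [0, 7]
iadd        [7]
ineg        [-7]
bipush -7   [-7, -7]
iadd        [-14]
bipush -9   [-14, -9]
isub        [-5]
bipush -8   [-5, -8]
idiv        [0]
ineg        [0]
bipush -13  [0, -13]
bipush 2    [0, -13, 2]
idiv        [0, -6]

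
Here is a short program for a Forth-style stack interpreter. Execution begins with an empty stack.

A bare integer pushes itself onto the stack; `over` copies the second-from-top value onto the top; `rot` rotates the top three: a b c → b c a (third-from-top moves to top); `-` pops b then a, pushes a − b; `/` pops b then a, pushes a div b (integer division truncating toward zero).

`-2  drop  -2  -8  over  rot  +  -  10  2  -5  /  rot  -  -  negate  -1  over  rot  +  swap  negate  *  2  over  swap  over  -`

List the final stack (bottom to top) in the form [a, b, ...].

[-12, -12, 14]

-2     → [-2]
drop   → []
-2     → [-2]
-8     → [-2, -8]
over   → [-2, -8, -2]
rot    → [-8, -2, -2]
+      → [-8, -4]
-      → [-4]
10     → [-4, 10]
2      → [-4, 10, 2]
-5     → [-4, 10, 2, -5]
/      → [-4, 10, 0]
rot    → [10, 0, -4]
-      → [10, 4]
-      → [6]
negate → [-6]
-1     → [-6, -1]
over   → [-6, -1, -6]
rot    → [-1, -6, -6]
+      → [-1, -12]
swap   → [-12, -1]
negate → [-12, 1]
*      → [-12]
2      → [-12, 2]
over   → [-12, 2, -12]
swap   → [-12, -12, 2]
over   → [-12, -12, 2, -12]
-      → [-12, -12, 14]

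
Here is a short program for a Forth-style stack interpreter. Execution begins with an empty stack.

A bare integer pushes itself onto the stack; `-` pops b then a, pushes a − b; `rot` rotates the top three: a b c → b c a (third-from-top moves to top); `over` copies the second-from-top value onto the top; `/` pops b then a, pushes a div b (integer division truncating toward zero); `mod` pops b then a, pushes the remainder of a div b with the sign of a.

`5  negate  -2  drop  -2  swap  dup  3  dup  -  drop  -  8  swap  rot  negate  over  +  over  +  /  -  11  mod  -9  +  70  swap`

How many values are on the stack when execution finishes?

5      : 5
negate : -5
-2     : -5 -2
drop   : -5
-2     : -5 -2
swap   : -2 -5
dup    : -2 -5 -5
3      : -2 -5 -5 3
dup    : -2 -5 -5 3 3
-      : -2 -5 -5 0
drop   : -2 -5 -5
-      : -2 0
8      : -2 0 8
swap   : -2 8 0
rot    : 8 0 -2
negate : 8 0 2
over   : 8 0 2 0
+      : 8 0 2
over   : 8 0 2 0
+      : 8 0 2
/      : 8 0
-      : 8
11     : 8 11
mod    : 8
-9     : 8 -9
+      : -1
70     : -1 70
swap   : 70 -1

2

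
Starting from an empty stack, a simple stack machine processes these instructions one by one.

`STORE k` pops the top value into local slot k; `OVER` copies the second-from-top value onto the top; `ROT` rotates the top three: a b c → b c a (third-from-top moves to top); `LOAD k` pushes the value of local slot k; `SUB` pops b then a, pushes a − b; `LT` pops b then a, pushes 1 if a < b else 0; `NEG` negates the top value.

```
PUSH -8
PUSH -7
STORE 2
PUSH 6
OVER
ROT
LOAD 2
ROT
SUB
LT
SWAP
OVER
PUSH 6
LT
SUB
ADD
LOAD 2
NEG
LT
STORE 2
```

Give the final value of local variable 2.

PUSH -8  [-8]
PUSH -7  [-8, -7]
STORE 2  [-8]
PUSH 6   [-8, 6]
OVER     [-8, 6, -8]
ROT      [6, -8, -8]
LOAD 2   [6, -8, -8, -7]
ROT      [6, -8, -7, -8]
SUB      [6, -8, 1]
LT       [6, 1]
SWAP     [1, 6]
OVER     [1, 6, 1]
PUSH 6   [1, 6, 1, 6]
LT       [1, 6, 1]
SUB      [1, 5]
ADD      [6]
LOAD 2   [6, -7]
NEG      [6, 7]
LT       [1]
STORE 2  []

1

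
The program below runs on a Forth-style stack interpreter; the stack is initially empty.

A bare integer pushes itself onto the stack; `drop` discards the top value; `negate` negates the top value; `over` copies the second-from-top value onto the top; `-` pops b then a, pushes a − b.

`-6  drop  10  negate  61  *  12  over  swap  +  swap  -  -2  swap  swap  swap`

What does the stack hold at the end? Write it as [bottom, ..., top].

-6     -> -6
drop   -> (empty)
10     -> 10
negate -> -10
61     -> -10 61
*      -> -610
12     -> -610 12
over   -> -610 12 -610
swap   -> -610 -610 12
+      -> -610 -598
swap   -> -598 -610
-      -> 12
-2     -> 12 -2
swap   -> -2 12
swap   -> 12 -2
swap   -> -2 12

[-2, 12]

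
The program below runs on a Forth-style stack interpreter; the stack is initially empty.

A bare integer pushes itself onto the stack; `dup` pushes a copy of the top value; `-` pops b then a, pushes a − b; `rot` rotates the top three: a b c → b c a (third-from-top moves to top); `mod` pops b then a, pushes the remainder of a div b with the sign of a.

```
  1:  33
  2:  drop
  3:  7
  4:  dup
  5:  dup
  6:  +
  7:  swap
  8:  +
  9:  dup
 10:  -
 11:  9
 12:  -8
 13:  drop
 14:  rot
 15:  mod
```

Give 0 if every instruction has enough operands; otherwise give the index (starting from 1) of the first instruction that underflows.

14

33   → [33]
drop → []
7    → [7]
dup  → [7, 7]
dup  → [7, 7, 7]
+    → [7, 14]
swap → [14, 7]
+    → [21]
dup  → [21, 21]
-    → [0]
9    → [0, 9]
-8   → [0, 9, -8]
drop → [0, 9]
rot  — needs 3 operands, stack has 2 → underflow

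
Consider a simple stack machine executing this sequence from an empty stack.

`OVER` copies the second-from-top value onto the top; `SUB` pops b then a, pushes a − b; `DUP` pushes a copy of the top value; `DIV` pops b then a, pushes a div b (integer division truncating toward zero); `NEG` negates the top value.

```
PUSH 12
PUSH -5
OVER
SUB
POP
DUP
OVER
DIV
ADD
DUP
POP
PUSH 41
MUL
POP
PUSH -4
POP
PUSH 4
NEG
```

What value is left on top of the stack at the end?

PUSH 12 : [12]
PUSH -5 : [12, -5]
OVER    : [12, -5, 12]
SUB     : [12, -17]
POP     : [12]
DUP     : [12, 12]
OVER    : [12, 12, 12]
DIV     : [12, 1]
ADD     : [13]
DUP     : [13, 13]
POP     : [13]
PUSH 41 : [13, 41]
MUL     : [533]
POP     : []
PUSH -4 : [-4]
POP     : []
PUSH 4  : [4]
NEG     : [-4]

-4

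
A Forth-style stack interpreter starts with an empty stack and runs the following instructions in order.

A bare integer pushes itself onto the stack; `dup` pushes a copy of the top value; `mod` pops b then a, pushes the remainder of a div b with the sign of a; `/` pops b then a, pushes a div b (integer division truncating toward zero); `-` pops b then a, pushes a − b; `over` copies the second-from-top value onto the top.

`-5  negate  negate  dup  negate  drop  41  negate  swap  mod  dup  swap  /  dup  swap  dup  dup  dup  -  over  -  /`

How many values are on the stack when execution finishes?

3

-5     → -5
negate → 5
negate → -5
dup    → -5 -5
negate → -5 5
drop   → -5
41     → -5 41
negate → -5 -41
swap   → -41 -5
mod    → -1
dup    → -1 -1
swap   → -1 -1
/      → 1
dup    → 1 1
swap   → 1 1
dup    → 1 1 1
dup    → 1 1 1 1
dup    → 1 1 1 1 1
-      → 1 1 1 0
over   → 1 1 1 0 1
-      → 1 1 1 -1
/      → 1 1 -1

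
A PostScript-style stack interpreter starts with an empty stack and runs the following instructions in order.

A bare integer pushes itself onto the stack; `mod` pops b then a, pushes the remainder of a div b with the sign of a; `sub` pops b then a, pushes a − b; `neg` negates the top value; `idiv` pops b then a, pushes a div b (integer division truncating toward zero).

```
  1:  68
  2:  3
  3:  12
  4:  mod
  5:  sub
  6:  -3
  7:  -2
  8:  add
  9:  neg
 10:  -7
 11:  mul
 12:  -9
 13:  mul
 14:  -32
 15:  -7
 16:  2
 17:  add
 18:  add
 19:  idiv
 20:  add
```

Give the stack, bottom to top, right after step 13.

[65, 315]

68  → [68]
3   → [68, 3]
12  → [68, 3, 12]
mod → [68, 3]
sub → [65]
-3  → [65, -3]
-2  → [65, -3, -2]
add → [65, -5]
neg → [65, 5]
-7  → [65, 5, -7]
mul → [65, -35]
-9  → [65, -35, -9]
mul → [65, 315]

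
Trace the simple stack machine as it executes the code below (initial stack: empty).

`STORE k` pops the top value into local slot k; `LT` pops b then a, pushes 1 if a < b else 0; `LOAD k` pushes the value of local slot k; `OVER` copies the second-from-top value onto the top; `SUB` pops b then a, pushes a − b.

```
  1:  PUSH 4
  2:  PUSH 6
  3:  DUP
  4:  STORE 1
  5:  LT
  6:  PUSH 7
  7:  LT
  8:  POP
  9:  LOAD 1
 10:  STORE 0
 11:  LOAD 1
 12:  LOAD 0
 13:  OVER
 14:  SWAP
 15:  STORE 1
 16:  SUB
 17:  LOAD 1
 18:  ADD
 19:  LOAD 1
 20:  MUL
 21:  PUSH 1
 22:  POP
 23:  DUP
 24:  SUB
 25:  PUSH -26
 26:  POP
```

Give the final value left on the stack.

0

PUSH 4    [4]
PUSH 6    [4, 6]
DUP       [4, 6, 6]
STORE 1   [4, 6]
LT        [1]
PUSH 7    [1, 7]
LT        [1]
POP       []
LOAD 1    [6]
STORE 0   []
LOAD 1    [6]
LOAD 0    [6, 6]
OVER      [6, 6, 6]
SWAP      [6, 6, 6]
STORE 1   [6, 6]
SUB       [0]
LOAD 1    [0, 6]
ADD       [6]
LOAD 1    [6, 6]
MUL       [36]
PUSH 1    [36, 1]
POP       [36]
DUP       [36, 36]
SUB       [0]
PUSH -26  [0, -26]
POP       [0]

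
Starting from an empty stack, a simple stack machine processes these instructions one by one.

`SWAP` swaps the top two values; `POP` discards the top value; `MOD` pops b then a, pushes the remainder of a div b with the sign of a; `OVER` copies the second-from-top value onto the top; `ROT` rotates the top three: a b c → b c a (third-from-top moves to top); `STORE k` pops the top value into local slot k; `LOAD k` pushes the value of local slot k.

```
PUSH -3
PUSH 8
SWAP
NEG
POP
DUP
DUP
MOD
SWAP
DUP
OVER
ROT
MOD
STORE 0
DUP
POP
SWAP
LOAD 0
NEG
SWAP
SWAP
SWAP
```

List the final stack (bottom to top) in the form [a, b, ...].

[8, 0, 0]

PUSH -3  -3
PUSH 8   -3 8
SWAP     8 -3
NEG      8 3
POP      8
DUP      8 8
DUP      8 8 8
MOD      8 0
SWAP     0 8
DUP      0 8 8
OVER     0 8 8 8
ROT      0 8 8 8
MOD      0 8 0
STORE 0  0 8
DUP      0 8 8
POP      0 8
SWAP     8 0
LOAD 0   8 0 0
NEG      8 0 0
SWAP     8 0 0
SWAP     8 0 0
SWAP     8 0 0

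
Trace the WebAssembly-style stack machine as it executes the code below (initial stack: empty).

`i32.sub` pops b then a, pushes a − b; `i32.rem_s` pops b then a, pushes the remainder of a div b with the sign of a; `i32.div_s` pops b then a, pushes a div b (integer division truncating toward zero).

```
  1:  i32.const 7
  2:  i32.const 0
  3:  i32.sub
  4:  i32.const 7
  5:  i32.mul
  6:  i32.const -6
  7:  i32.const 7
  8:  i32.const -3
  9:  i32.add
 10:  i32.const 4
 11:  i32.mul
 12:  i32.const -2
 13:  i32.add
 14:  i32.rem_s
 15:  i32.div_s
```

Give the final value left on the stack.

i32.const 7  -> 7
i32.const 0  -> 7 0
i32.sub      -> 7
i32.const 7  -> 7 7
i32.mul      -> 49
i32.const -6 -> 49 -6
i32.const 7  -> 49 -6 7
i32.const -3 -> 49 -6 7 -3
i32.add      -> 49 -6 4
i32.const 4  -> 49 -6 4 4
i32.mul      -> 49 -6 16
i32.const -2 -> 49 -6 16 -2
i32.add      -> 49 -6 14
i32.rem_s    -> 49 -6
i32.div_s    -> -8

-8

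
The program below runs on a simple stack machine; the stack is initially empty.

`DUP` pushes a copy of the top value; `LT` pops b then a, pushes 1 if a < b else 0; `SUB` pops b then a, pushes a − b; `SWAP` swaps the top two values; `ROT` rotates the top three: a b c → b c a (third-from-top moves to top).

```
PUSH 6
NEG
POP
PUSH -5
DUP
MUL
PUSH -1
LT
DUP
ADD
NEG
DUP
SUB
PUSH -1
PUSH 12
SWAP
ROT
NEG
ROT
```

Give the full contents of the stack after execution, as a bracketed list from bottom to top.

[-1, 0, 12]

PUSH 6  → 6
NEG     → -6
POP     → (empty)
PUSH -5 → -5
DUP     → -5 -5
MUL     → 25
PUSH -1 → 25 -1
LT      → 0
DUP     → 0 0
ADD     → 0
NEG     → 0
DUP     → 0 0
SUB     → 0
PUSH -1 → 0 -1
PUSH 12 → 0 -1 12
SWAP    → 0 12 -1
ROT     → 12 -1 0
NEG     → 12 -1 0
ROT     → -1 0 12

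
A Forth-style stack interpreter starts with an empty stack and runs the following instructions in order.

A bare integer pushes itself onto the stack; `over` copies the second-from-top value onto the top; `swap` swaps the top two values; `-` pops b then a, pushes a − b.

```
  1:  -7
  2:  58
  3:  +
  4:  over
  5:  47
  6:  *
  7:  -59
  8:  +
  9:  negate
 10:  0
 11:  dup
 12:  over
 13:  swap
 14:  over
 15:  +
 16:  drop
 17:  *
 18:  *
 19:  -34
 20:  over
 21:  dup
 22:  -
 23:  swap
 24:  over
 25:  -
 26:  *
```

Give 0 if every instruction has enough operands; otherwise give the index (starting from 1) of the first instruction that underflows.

4

-7 : -7
58 : -7 58
+  : 51
over  — needs 2 operands, stack has 1 → underflow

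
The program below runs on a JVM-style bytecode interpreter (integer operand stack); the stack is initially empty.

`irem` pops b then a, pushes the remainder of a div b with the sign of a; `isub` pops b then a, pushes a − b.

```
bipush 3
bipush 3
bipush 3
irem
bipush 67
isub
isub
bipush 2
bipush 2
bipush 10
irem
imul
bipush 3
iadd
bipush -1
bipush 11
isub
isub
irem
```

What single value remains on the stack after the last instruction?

bipush 3  -> 3
bipush 3  -> 3 3
bipush 3  -> 3 3 3
irem      -> 3 0
bipush 67 -> 3 0 67
isub      -> 3 -67
isub      -> 70
bipush 2  -> 70 2
bipush 2  -> 70 2 2
bipush 10 -> 70 2 2 10
irem      -> 70 2 2
imul      -> 70 4
bipush 3  -> 70 4 3
iadd      -> 70 7
bipush -1 -> 70 7 -1
bipush 11 -> 70 7 -1 11
isub      -> 70 7 -12
isub      -> 70 19
irem      -> 13

13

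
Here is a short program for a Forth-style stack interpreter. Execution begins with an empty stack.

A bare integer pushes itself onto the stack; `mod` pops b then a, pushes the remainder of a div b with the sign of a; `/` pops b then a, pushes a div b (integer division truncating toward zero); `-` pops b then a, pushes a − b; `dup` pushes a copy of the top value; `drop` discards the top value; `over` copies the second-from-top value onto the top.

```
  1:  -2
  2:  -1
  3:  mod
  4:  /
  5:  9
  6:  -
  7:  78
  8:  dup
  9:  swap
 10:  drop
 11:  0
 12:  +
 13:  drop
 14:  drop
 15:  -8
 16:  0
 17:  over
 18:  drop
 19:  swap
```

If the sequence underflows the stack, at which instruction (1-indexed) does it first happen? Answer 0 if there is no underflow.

-2   -2
-1   -2 -1
mod  0
/  — needs 2 operands, stack has 1 → underflow

4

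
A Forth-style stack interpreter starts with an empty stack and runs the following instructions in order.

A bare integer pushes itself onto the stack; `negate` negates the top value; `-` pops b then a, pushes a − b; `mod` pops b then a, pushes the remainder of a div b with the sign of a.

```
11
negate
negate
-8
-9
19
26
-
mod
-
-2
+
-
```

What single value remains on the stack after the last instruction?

19

11     → [11]
negate → [-11]
negate → [11]
-8     → [11, -8]
-9     → [11, -8, -9]
19     → [11, -8, -9, 19]
26     → [11, -8, -9, 19, 26]
-      → [11, -8, -9, -7]
mod    → [11, -8, -2]
-      → [11, -6]
-2     → [11, -6, -2]
+      → [11, -8]
-      → [19]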